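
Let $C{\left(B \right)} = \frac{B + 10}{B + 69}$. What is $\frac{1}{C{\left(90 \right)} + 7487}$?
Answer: $\frac{159}{1190533} \approx 0.00013355$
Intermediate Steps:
$C{\left(B \right)} = \frac{10 + B}{69 + B}$
$\frac{1}{C{\left(90 \right)} + 7487} = \frac{1}{\frac{10 + 90}{69 + 90} + 7487} = \frac{1}{\frac{1}{159} \cdot 100 + 7487} = \frac{1}{\frac{100}{159} + 7487} = \frac{1}{\frac{1190533}{159}} = \frac{159}{1190533}$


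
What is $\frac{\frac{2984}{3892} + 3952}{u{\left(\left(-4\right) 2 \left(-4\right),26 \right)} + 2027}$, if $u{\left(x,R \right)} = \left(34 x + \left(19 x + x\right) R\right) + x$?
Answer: $\frac{3846042}{19252751} \approx 0.19977$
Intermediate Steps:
$u{\left(x,R \right)} = 35 x + 20 R x$ ($u{\left(x,R \right)} = \left(34 x + 20 x R\right) + x = \left(34 x + 20 R x\right) + x = 35 x + 20 R x$)
$\frac{\frac{2984}{3892} + 3952}{u{\left(\left(-4\right) 2 \left(-4\right),26 \right)} + 2027} = \frac{\frac{2984}{3892} + 3952}{5 \left(-4\right) 2 \left(-4\right) \left(7 + 4 \cdot 26\right) + 2027} = \frac{2984 \cdot \frac{1}{3892} + 3952}{5 \left(\left(-8\right) \left(-4\right)\right) \left(7 + 104\right) + 2027} = \frac{\frac{746}{973} + 3952}{5 \cdot 32 \cdot 111 + 2027} = \frac{3846042}{973 \left(17760 + 2027\right)} = \frac{3846042}{973 \cdot 19787} = \frac{3846042}{973} \cdot \frac{1}{19787} = \frac{3846042}{19252751}$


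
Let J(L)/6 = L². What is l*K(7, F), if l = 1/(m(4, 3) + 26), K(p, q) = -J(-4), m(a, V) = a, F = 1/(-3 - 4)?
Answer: -16/5 ≈ -3.2000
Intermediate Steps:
J(L) = 6*L²
F = -⅐ (F = 1/(-7) = -⅐ ≈ -0.14286)
K(p, q) = -96 (K(p, q) = -6*(-4)² = -6*16 = -1*96 = -96)
l = 1/30 (l = 1/(4 + 26) = 1/30 ≈ 0.033333)
l*K(7, F) = (1/30)*(-96) = -16/5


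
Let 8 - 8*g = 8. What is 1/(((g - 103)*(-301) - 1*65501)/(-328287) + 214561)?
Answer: 328287/70437621505 ≈ 4.6607e-6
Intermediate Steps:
g = 0 (g = 1 - 1/8*8 = 1 - 1 = 0)
1/(((g - 103)*(-301) - 1*65501)/(-328287) + 214561) = 1/(((0 - 103)*(-301) - 1*65501)/(-328287) + 214561) = 1/((-103*(-301) - 65501)*(-1/328287) + 214561) = 1/((31003 - 65501)*(-1/328287) + 214561) = 1/(-34498*(-1/328287) + 214561) = 1/(34498/328287 + 214561) = 1/(70437621505/328287) = 328287/70437621505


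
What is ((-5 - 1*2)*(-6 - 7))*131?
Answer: 11921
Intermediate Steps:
((-5 - 1*2)*(-6 - 7))*131 = ((-5 - 2)*(-13))*131 = -7*(-13)*131 = 91*131 = 11921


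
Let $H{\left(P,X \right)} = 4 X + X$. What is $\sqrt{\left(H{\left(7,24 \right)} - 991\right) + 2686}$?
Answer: $11 \sqrt{15} \approx 42.603$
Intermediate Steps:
$H{\left(P,X \right)} = 5 X$
$\sqrt{\left(H{\left(7,24 \right)} - 991\right) + 2686} = \sqrt{\left(5 \cdot 24 - 991\right) + 2686} = \sqrt{\left(120 - 991\right) + 2686} = \sqrt{-871 + 2686} = \sqrt{1815} = 11 \sqrt{15}$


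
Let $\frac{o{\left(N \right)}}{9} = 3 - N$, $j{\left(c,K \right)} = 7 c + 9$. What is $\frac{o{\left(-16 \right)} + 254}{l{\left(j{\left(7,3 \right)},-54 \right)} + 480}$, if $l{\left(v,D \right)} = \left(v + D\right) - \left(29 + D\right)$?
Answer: $\frac{425}{509} \approx 0.83497$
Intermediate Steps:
$j{\left(c,K \right)} = 9 + 7 c$
$l{\left(v,D \right)} = -29 + v$ ($l{\left(v,D \right)} = \left(D + v\right) - \left(29 + D\right) = -29 + v$)
$o{\left(N \right)} = 27 - 9 N$ ($o{\left(N \right)} = 9 \left(3 - N\right) = 27 - 9 N$)
$\frac{o{\left(-16 \right)} + 254}{l{\left(j{\left(7,3 \right)},-54 \right)} + 480} = \frac{\left(27 - -144\right) + 254}{\left(-29 + \left(9 + 7 \cdot 7\right)\right) + 480} = \frac{\left(27 + 144\right) + 254}{\left(-29 + \left(9 + 49\right)\right) + 480} = \frac{171 + 254}{\left(-29 + 58\right) + 480} = \frac{425}{29 + 480} = \frac{425}{509}$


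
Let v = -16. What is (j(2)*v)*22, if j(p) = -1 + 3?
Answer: -704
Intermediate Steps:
j(p) = 2
(j(2)*v)*22 = (2*(-16))*22 = -32*22 = -704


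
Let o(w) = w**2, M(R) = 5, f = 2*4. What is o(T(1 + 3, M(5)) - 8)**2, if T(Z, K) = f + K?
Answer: 625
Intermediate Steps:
f = 8
T(Z, K) = 8 + K
o(T(1 + 3, M(5)) - 8)**2 = (((8 + 5) - 8)**2)**2 = ((13 - 8)**2)**2 = (5**2)**2 = 25**2 = 625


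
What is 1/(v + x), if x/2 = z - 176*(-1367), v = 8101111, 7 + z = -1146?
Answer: 1/8579989 ≈ 1.1655e-7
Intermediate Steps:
z = -1153 (z = -7 - 1146 = -1153)
x = 478878 (x = 2*(-1153 - 176*(-1367)) = 2*(-1153 + 240592) = 2*239439 = 478878)
1/(v + x) = 1/(8101111 + 478878) = 1/8579989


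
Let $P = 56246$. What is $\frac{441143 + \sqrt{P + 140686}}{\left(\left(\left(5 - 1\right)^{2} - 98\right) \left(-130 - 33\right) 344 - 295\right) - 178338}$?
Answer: $\frac{441143}{4419271} + \frac{2 \sqrt{49233}}{4419271} \approx 0.099923$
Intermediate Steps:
$\frac{441143 + \sqrt{P + 140686}}{\left(\left(\left(5 - 1\right)^{2} - 98\right) \left(-130 - 33\right) 344 - 295\right) - 178338} = \frac{441143 + \sqrt{56246 + 140686}}{\left(\left(\left(5 - 1\right)^{2} - 98\right) \left(-130 - 33\right) 344 - 295\right) - 178338} = \frac{441143 + \sqrt{196932}}{\left(\left(4^{2} - 98\right) \left(-163\right) 344 - 295\right) - 178338} = \frac{441143 + 2 \sqrt{49233}}{\left(\left(16 - 98\right) \left(-163\right) 344 - 295\right) - 178338} = \frac{441143 + 2 \sqrt{49233}}{\left(\left(-82\right) \left(-163\right) 344 - 295\right) - 178338} = \frac{441143 + 2 \sqrt{49233}}{\left(13366 \cdot 344 - 295\right) - 178338} = \frac{441143 + 2 \sqrt{49233}}{\left(4597904 - 295\right) - 178338} = \frac{441143 + 2 \sqrt{49233}}{4597609 - 178338} = \frac{441143 + 2 \sqrt{49233}}{4419271} = \left(441143 + 2 \sqrt{49233}\right) \frac{1}{4419271} = \frac{441143}{4419271} + \frac{2 \sqrt{49233}}{4419271}$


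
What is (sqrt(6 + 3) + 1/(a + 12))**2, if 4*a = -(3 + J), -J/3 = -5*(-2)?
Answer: 52441/5625 ≈ 9.3228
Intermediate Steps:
J = -30 (J = -(-15)*(-2) = -3*10 = -30)
a = 27/4 (a = (-(3 - 30))/4 = (-1*(-27))/4 = (1/4)*27 = 27/4 ≈ 6.7500)
(sqrt(6 + 3) + 1/(a + 12))**2 = (sqrt(6 + 3) + 1/(27/4 + 12))**2 = (sqrt(9) + 1/(75/4))**2 = (3 + 4/75)**2 = (229/75)**2 = 52441/5625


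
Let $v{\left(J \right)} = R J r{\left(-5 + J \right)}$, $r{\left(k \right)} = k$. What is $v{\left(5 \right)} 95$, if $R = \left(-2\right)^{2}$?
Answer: $0$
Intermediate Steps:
$R = 4$
$v{\left(J \right)} = 4 J \left(-5 + J\right)$
$v{\left(5 \right)} 95 = 4 \cdot 5 \left(-5 + 5\right) 95 = 4 \cdot 5 \cdot 0 \cdot 95 = 0 \cdot 95 = 0$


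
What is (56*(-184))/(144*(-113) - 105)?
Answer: 10304/16377 ≈ 0.62918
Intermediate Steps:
(56*(-184))/(144*(-113) - 105) = -10304/(-16272 - 105) = -10304/(-16377) = -10304*(-1/16377) = 10304/16377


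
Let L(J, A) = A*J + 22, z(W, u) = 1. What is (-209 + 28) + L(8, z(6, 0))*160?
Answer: 4619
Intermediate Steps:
L(J, A) = 22 + A*J
(-209 + 28) + L(8, z(6, 0))*160 = (-209 + 28) + (22 + 1*8)*160 = -181 + (22 + 8)*160 = -181 + 30*160 = -181 + 4800 = 4619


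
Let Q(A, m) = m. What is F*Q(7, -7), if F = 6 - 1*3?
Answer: -21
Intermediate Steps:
F = 3 (F = 6 - 3 = 3)
F*Q(7, -7) = 3*(-7) = -21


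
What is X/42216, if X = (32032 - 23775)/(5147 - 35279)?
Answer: -8257/1272052512 ≈ -6.4911e-6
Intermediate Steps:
X = -8257/30132 (X = 8257/(-30132) = 8257*(-1/30132) = -8257/30132 ≈ -0.27403)
X/42216 = -8257/30132/42216 = -8257/30132*1/42216 = -8257/1272052512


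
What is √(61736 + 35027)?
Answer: √96763 ≈ 311.07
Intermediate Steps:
√(61736 + 35027) = √96763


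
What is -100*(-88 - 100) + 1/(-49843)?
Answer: 937048399/49843 ≈ 18800.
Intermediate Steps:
-100*(-88 - 100) + 1/(-49843) = -100*(-188) - 1/49843 = 18800 - 1/49843 = 937048399/49843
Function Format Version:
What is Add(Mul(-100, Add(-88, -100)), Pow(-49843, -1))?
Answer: Rational(937048399, 49843) ≈ 18800.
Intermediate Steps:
Add(Mul(-100, Add(-88, -100)), Pow(-49843, -1)) = Add(Mul(-100, -188), Rational(-1, 49843)) = Add(18800, Rational(-1, 49843)) = Rational(937048399, 49843)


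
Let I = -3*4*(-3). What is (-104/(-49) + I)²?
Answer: 3489424/2401 ≈ 1453.3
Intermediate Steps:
I = 36 (I = -12*(-3) = 36)
(-104/(-49) + I)² = (-104/(-49) + 36)² = (-104*(-1/49) + 36)² = (104/49 + 36)² = (1868/49)² = 3489424/2401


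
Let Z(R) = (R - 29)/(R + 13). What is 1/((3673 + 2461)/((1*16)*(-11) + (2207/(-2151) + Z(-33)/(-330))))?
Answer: -418883527/14513657400 ≈ -0.028861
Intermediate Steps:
Z(R) = (-29 + R)/(13 + R)
1/((3673 + 2461)/((1*16)*(-11) + (2207/(-2151) + Z(-33)/(-330)))) = 1/((3673 + 2461)/((1*16)*(-11) + (2207/(-2151) + ((-29 - 33)/(13 - 33))/(-330)))) = 1/(6134/(16*(-11) + (2207*(-1/2151) + (-62/(-20))*(-1/330)))) = 1/(6134/(-176 + (-2207/2151 - 1/20*(-62)*(-1/330)))) = 1/(6134/(-176 + (-2207/2151 + (31/10)*(-1/330)))) = 1/(6134/(-176 + (-2207/2151 - 31/3300))) = 1/(6134/(-176 - 2449927/2366100)) = 1/(6134/(-418883527/2366100)) = 1/(6134*(-2366100/418883527)) = 1/(-14513657400/418883527) = -418883527/14513657400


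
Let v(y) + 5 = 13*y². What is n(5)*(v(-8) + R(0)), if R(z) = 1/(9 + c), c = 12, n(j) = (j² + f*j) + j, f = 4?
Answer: 868400/21 ≈ 41352.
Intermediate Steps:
n(j) = j² + 5*j (n(j) = (j² + 4*j) + j = j² + 5*j)
v(y) = -5 + 13*y²
R(z) = 1/21 (R(z) = 1/(9 + 12) = 1/21)
n(5)*(v(-8) + R(0)) = (5*(5 + 5))*((-5 + 13*(-8)²) + 1/21) = (5*10)*((-5 + 13*64) + 1/21) = 50*((-5 + 832) + 1/21) = 50*(827 + 1/21) = 50*(17368/21) = 868400/21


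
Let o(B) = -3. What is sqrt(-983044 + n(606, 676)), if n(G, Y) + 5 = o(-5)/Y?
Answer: 3*I*sqrt(73837903)/26 ≈ 991.49*I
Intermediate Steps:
n(G, Y) = -5 - 3/Y
sqrt(-983044 + n(606, 676)) = sqrt(-983044 + (-5 - 3/676)) = sqrt(-983044 - 3383/676) = sqrt(-664541127/676) = 3*I*sqrt(73837903)/26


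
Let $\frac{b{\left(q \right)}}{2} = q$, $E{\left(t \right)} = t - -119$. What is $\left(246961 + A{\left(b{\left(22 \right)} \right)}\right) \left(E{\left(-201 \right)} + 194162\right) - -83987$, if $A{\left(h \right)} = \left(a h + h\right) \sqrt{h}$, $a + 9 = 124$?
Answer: $47930274867 + 1981168640 \sqrt{11} \approx 5.4501 \cdot 10^{10}$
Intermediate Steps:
$a = 115$ ($a = -9 + 124 = 115$)
$E{\left(t \right)} = 119 + t$ ($E{\left(t \right)} = t + 119 = 119 + t$)
$b{\left(q \right)} = 2 q$
$A{\left(h \right)} = 116 h^{\frac{3}{2}}$ ($A{\left(h \right)} = \left(115 h + h\right) \sqrt{h} = 116 h \sqrt{h} = 116 h^{\frac{3}{2}}$)
$\left(246961 + A{\left(b{\left(22 \right)} \right)}\right) \left(E{\left(-201 \right)} + 194162\right) - -83987 = \left(246961 + 116 \left(2 \cdot 22\right)^{\frac{3}{2}}\right) \left(\left(119 - 201\right) + 194162\right) - -83987 = \left(246961 + 116 \cdot 44^{\frac{3}{2}}\right) \left(-82 + 194162\right) + 83987 = \left(246961 + 116 \cdot 88 \sqrt{11}\right) 194080 + 83987 = \left(246961 + 10208 \sqrt{11}\right) 194080 + 83987 = \left(47930190880 + 1981168640 \sqrt{11}\right) + 83987 = 47930274867 + 1981168640 \sqrt{11}$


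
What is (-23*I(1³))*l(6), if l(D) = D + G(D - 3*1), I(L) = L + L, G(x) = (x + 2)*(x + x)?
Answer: -1656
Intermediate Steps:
G(x) = 2*x*(2 + x) (G(x) = (2 + x)*(2*x) = 2*x*(2 + x))
I(L) = 2*L
l(D) = D + 2*(-1 + D)*(-3 + D) (l(D) = D + 2*(D - 3*1)*(2 + (D - 3*1)) = D + 2*(D - 3)*(2 + (D - 3)) = D + 2*(-3 + D)*(2 + (-3 + D)) = D + 2*(-3 + D)*(-1 + D) = D + 2*(-1 + D)*(-3 + D))
(-23*I(1³))*l(6) = (-46*1³)*(6 + 2*(-1 + 6)*(-3 + 6)) = (-46)*(6 + 2*5*3) = (-23*2)*(6 + 30) = -46*36 = -1656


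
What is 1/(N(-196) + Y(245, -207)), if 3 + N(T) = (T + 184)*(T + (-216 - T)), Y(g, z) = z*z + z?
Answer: 1/45231 ≈ 2.2109e-5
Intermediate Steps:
Y(g, z) = z + z² (Y(g, z) = z² + z = z + z²)
N(T) = -39747 - 216*T (N(T) = -3 + (T + 184)*(T + (-216 - T)) = -3 + (184 + T)*(-216) = -3 + (-39744 - 216*T) = -39747 - 216*T)
1/(N(-196) + Y(245, -207)) = 1/((-39747 - 216*(-196)) - 207*(1 - 207)) = 1/((-39747 + 42336) - 207*(-206)) = 1/(2589 + 42642) = 1/45231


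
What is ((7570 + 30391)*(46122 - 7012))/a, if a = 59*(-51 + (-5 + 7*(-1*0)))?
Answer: -106046765/236 ≈ -4.4935e+5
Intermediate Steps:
a = -3304 (a = 59*(-51 + (-5 + 7*0)) = 59*(-51 + (-5 + 0)) = 59*(-51 - 5) = 59*(-56) = -3304)
((7570 + 30391)*(46122 - 7012))/a = ((7570 + 30391)*(46122 - 7012))/(-3304) = (37961*39110)*(-1/3304) = 1484654710*(-1/3304) = -106046765/236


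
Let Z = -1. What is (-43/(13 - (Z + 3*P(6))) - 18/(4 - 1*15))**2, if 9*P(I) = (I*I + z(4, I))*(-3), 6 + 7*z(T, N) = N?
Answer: 182329/302500 ≈ 0.60274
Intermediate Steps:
z(T, N) = -6/7 + N/7
P(I) = 2/7 - I**2/3 - I/21 (P(I) = ((I*I + (-6/7 + I/7))*(-3))/9 = ((I**2 + (-6/7 + I/7))*(-3))/9 = ((-6/7 + I**2 + I/7)*(-3))/9 = (18/7 - 3*I**2 - 3*I/7)/9 = 2/7 - I**2/3 - I/21)
(-43/(13 - (Z + 3*P(6))) - 18/(4 - 1*15))**2 = (-43/(13 - (-1 + 3*(2/7 - 1/3*6**2 - 1/21*6))) - 18/(4 - 1*15))**2 = (-43/(13 - (-1 + 3*(2/7 - 1/3*36 - 2/7))) - 18/(4 - 15))**2 = (-43/(13 - (-1 + 3*(2/7 - 12 - 2/7))) - 18/(-11))**2 = (-43/(13 - (-1 + 3*(-12))) - 18*(-1/11))**2 = (-43/(13 - (-1 - 36)) + 18/11)**2 = (-43/(13 - 1*(-37)) + 18/11)**2 = (-43/(13 + 37) + 18/11)**2 = (-43/50 + 18/11)**2 = (427/550)**2 = 182329/302500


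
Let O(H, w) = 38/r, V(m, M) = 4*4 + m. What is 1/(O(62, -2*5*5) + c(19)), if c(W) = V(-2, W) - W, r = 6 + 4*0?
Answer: ¾ ≈ 0.75000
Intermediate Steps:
V(m, M) = 16 + m
r = 6 (r = 6 + 0 = 6)
O(H, w) = 19/3 (O(H, w) = 38/6 = 38*(⅙) = 19/3)
c(W) = 14 - W (c(W) = (16 - 2) - W = 14 - W)
1/(O(62, -2*5*5) + c(19)) = 1/(19/3 + (14 - 1*19)) = 1/(19/3 + (14 - 19)) = 1/(19/3 - 5) = 1/(4/3) = ¾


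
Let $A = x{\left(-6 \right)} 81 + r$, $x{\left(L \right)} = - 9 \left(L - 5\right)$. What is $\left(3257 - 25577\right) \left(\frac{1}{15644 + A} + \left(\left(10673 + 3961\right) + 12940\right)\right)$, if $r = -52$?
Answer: $- \frac{14531429638800}{23611} \approx -6.1545 \cdot 10^{8}$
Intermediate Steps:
$x{\left(L \right)} = 45 - 9 L$ ($x{\left(L \right)} = - 9 \left(-5 + L\right) = 45 - 9 L$)
$A = 7967$ ($A = \left(45 - -54\right) 81 - 52 = \left(45 + 54\right) 81 - 52 = 99 \cdot 81 - 52 = 8019 - 52 = 7967$)
$\left(3257 - 25577\right) \left(\frac{1}{15644 + A} + \left(\left(10673 + 3961\right) + 12940\right)\right) = \left(3257 - 25577\right) \left(\frac{1}{15644 + 7967} + \left(\left(10673 + 3961\right) + 12940\right)\right) = - 22320 \left(\frac{1}{23611} + \left(14634 + 12940\right)\right) = - 22320 \left(\frac{1}{23611} + 27574\right) = \left(-22320\right) \frac{651049715}{23611} = - \frac{14531429638800}{23611}$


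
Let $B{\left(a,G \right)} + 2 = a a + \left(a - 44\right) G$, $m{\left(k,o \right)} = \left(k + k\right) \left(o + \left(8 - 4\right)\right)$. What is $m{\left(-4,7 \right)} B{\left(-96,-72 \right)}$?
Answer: $-1697872$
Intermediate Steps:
$m{\left(k,o \right)} = 2 k \left(4 + o\right)$ ($m{\left(k,o \right)} = 2 k \left(o + 4\right) = 2 k \left(4 + o\right)$)
$B{\left(a,G \right)} = -2 + a^{2} + G \left(-44 + a\right)$ ($B{\left(a,G \right)} = -2 + \left(a a + \left(a - 44\right) G\right) = -2 + \left(a^{2} + \left(a - 44\right) G\right) = -2 + \left(a^{2} + \left(-44 + a\right) G\right) = -2 + \left(a^{2} + G \left(-44 + a\right)\right) = -2 + a^{2} + G \left(-44 + a\right)$)
$m{\left(-4,7 \right)} B{\left(-96,-72 \right)} = 2 \left(-4\right) \left(4 + 7\right) \left(-2 + \left(-96\right)^{2} - -3168 - -6912\right) = 2 \left(-4\right) 11 \left(-2 + 9216 + 3168 + 6912\right) = \left(-88\right) 19294 = -1697872$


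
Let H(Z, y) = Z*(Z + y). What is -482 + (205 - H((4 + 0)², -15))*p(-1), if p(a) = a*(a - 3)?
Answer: 274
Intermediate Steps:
p(a) = a*(-3 + a)
-482 + (205 - H((4 + 0)², -15))*p(-1) = -482 + (205 - (4 + 0)²*((4 + 0)² - 15))*(-(-3 - 1)) = -482 + (205 - 4²*(4² - 15))*(-1*(-4)) = -482 + (205 - 16*(16 - 15))*4 = -482 + (205 - 16)*4 = -482 + 189*4 = -482 + 756 = 274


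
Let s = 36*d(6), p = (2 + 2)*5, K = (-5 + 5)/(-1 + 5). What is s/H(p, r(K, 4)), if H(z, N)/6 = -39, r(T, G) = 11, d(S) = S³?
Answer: -432/13 ≈ -33.231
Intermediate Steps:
K = 0 (K = 0/4 = 0*(¼) = 0)
p = 20 (p = 4*5 = 20)
H(z, N) = -234 (H(z, N) = 6*(-39) = -234)
s = 7776 (s = 36*6³ = 36*216 = 7776)
s/H(p, r(K, 4)) = 7776/(-234) = 7776*(-1/234) = -432/13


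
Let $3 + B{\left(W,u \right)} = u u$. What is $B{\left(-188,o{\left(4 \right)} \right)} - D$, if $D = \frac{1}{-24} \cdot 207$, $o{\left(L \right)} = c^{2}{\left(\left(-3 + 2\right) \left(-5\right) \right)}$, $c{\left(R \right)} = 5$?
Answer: $\frac{5045}{8} \approx 630.63$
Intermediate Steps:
$o{\left(L \right)} = 25$ ($o{\left(L \right)} = 5^{2} = 25$)
$D = - \frac{69}{8}$ ($D = \left(- \frac{1}{24}\right) 207 = - \frac{69}{8} \approx -8.625$)
$B{\left(W,u \right)} = -3 + u^{2}$ ($B{\left(W,u \right)} = -3 + u u = -3 + u^{2}$)
$B{\left(-188,o{\left(4 \right)} \right)} - D = \left(-3 + 25^{2}\right) - - \frac{69}{8} = \left(-3 + 625\right) + \frac{69}{8} = 622 + \frac{69}{8} = \frac{5045}{8}$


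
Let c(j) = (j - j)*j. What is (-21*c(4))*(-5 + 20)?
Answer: 0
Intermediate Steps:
c(j) = 0 (c(j) = 0*j = 0)
(-21*c(4))*(-5 + 20) = (-21*0)*(-5 + 20) = 0*15 = 0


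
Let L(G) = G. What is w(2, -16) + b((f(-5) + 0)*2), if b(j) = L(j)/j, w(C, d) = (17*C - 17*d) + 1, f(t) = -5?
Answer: 308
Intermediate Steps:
w(C, d) = 1 - 17*d + 17*C (w(C, d) = (-17*d + 17*C) + 1 = 1 - 17*d + 17*C)
b(j) = 1 (b(j) = j/j = 1)
w(2, -16) + b((f(-5) + 0)*2) = (1 - 17*(-16) + 17*2) + 1 = (1 + 272 + 34) + 1 = 307 + 1 = 308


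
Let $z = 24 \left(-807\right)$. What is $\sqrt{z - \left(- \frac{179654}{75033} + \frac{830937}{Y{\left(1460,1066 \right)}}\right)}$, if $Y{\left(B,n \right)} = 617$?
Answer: $\frac{i \sqrt{4932438423171655179}}{15431787} \approx 143.92 i$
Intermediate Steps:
$z = -19368$
$\sqrt{z - \left(- \frac{179654}{75033} + \frac{830937}{Y{\left(1460,1066 \right)}}\right)} = \sqrt{-19368 - \left(- \frac{179654}{75033} + \frac{830937}{617}\right)} = \sqrt{-19368 - \frac{62236849403}{46295361}} = \sqrt{- \frac{958885401251}{46295361}} = \frac{i \sqrt{4932438423171655179}}{15431787}$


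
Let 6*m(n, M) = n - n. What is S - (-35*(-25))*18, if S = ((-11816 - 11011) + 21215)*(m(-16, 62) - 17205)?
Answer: 27718710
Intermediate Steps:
m(n, M) = 0 (m(n, M) = (n - n)/6 = (⅙)*0 = 0)
S = 27734460 (S = ((-11816 - 11011) + 21215)*(0 - 17205) = (-22827 + 21215)*(-17205) = -1612*(-17205) = 27734460)
S - (-35*(-25))*18 = 27734460 - (-35*(-25))*18 = 27734460 - 875*18 = 27734460 - 1*15750 = 27734460 - 15750 = 27718710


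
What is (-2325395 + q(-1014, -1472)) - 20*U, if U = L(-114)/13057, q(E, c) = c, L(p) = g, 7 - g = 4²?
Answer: -30381902239/13057 ≈ -2.3269e+6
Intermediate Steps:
g = -9 (g = 7 - 1*4² = 7 - 1*16 = 7 - 16 = -9)
L(p) = -9
U = -9/13057 ≈ -0.00068929
(-2325395 + q(-1014, -1472)) - 20*U = (-2325395 - 1472) - 20*(-9/13057) = -2326867 + 180/13057 = -30381902239/13057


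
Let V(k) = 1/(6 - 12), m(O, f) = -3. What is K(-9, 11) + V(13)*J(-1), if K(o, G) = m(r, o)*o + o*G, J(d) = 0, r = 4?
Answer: -72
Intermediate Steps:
V(k) = -⅙ (V(k) = 1/(-6) = -⅙)
K(o, G) = -3*o + G*o (K(o, G) = -3*o + o*G = -3*o + G*o)
K(-9, 11) + V(13)*J(-1) = -9*(-3 + 11) - ⅙*0 = -9*8 + 0 = -72 + 0 = -72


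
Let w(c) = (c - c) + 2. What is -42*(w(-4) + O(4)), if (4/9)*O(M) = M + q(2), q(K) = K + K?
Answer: -840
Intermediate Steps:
q(K) = 2*K
O(M) = 9 + 9*M/4 (O(M) = 9*(M + 2*2)/4 = 9*(M + 4)/4 = 9*(4 + M)/4 = 9 + 9*M/4)
w(c) = 2 (w(c) = 0 + 2 = 2)
-42*(w(-4) + O(4)) = -42*(2 + (9 + (9/4)*4)) = -42*(2 + (9 + 9)) = -42*(2 + 18) = -42*20 = -840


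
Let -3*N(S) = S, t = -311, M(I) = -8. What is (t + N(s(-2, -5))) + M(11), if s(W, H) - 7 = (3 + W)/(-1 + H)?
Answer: -5783/18 ≈ -321.28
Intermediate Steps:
s(W, H) = 7 + (3 + W)/(-1 + H)
N(S) = -S/3
(t + N(s(-2, -5))) + M(11) = (-311 - (-4 - 2 + 7*(-5))/(3*(-1 - 5))) - 8 = (-311 - (-4 - 2 - 35)/(3*(-6))) - 8 = (-311 - (-1)*(-41)/18) - 8 = (-311 - ⅓*41/6) - 8 = (-311 - 41/18) - 8 = -5639/18 - 8 = -5783/18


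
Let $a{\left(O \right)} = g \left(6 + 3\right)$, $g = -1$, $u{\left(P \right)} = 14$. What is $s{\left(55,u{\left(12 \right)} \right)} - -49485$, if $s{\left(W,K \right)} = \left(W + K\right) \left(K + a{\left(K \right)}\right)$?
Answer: $49830$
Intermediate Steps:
$a{\left(O \right)} = -9$ ($a{\left(O \right)} = - (6 + 3) = \left(-1\right) 9 = -9$)
$s{\left(W,K \right)} = \left(-9 + K\right) \left(K + W\right)$ ($s{\left(W,K \right)} = \left(W + K\right) \left(K - 9\right) = \left(K + W\right) \left(-9 + K\right) = \left(-9 + K\right) \left(K + W\right)$)
$s{\left(55,u{\left(12 \right)} \right)} - -49485 = \left(14^{2} - 126 - 495 + 14 \cdot 55\right) - -49485 = \left(196 - 126 - 495 + 770\right) + 49485 = 345 + 49485 = 49830$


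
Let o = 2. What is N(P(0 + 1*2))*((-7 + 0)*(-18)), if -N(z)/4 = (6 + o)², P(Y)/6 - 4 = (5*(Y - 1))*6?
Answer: -32256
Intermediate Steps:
P(Y) = -156 + 180*Y (P(Y) = 24 + 6*((5*(Y - 1))*6) = 24 + 6*((5*(-1 + Y))*6) = 24 + 6*((-5 + 5*Y)*6) = 24 + 6*(-30 + 30*Y) = 24 + (-180 + 180*Y) = -156 + 180*Y)
N(z) = -256 (N(z) = -4*(6 + 2)² = -4*8² = -4*64 = -256)
N(P(0 + 1*2))*((-7 + 0)*(-18)) = -256*(-7 + 0)*(-18) = -(-1792)*(-18) = -256*126 = -32256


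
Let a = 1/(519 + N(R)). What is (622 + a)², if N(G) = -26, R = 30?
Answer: 94032382609/243049 ≈ 3.8689e+5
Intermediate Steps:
a = 1/493 (a = 1/(519 - 26) = 1/493 ≈ 0.0020284)
(622 + a)² = (622 + 1/493)² = (306647/493)² = 94032382609/243049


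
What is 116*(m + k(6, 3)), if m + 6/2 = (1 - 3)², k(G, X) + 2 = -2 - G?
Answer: -1044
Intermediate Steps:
k(G, X) = -4 - G (k(G, X) = -2 + (-2 - G) = -4 - G)
m = 1 (m = -3 + (1 - 3)² = -3 + (-2)² = -3 + 4 = 1)
116*(m + k(6, 3)) = 116*(1 + (-4 - 1*6)) = 116*(1 + (-4 - 6)) = 116*(1 - 10) = 116*(-9) = -1044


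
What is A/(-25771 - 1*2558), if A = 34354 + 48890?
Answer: -3964/1349 ≈ -2.9385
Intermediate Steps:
A = 83244
A/(-25771 - 1*2558) = 83244/(-25771 - 1*2558) = 83244/(-25771 - 2558) = 83244/(-28329) = 83244*(-1/28329) = -3964/1349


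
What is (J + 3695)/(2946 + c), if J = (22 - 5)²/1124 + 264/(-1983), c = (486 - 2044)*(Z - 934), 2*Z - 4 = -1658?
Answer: 305038233/226734781664 ≈ 0.0013454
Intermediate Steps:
Z = -827 (Z = 2 + (½)*(-1658) = 2 - 829 = -827)
c = 2743638 (c = (486 - 2044)*(-827 - 934) = -1558*(-1761) = 2743638)
J = 92117/742964 (J = 17²*(1/1124) + 264*(-1/1983) = 289*(1/1124) - 88/661 = 289/1124 - 88/661 = 92117/742964 ≈ 0.12399)
(J + 3695)/(2946 + c) = (92117/742964 + 3695)/(2946 + 2743638) = (2745344097/742964)/2746584 = (2745344097/742964)*(1/2746584) = 305038233/226734781664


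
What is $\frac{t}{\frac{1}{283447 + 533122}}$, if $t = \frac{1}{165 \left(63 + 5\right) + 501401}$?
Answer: $\frac{816569}{512621} \approx 1.5929$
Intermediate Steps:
$t = \frac{1}{512621}$ ($t = \frac{1}{165 \cdot 68 + 501401} = \frac{1}{11220 + 501401} = \frac{1}{512621} \approx 1.9508 \cdot 10^{-6}$)
$\frac{t}{\frac{1}{283447 + 533122}} = \frac{1}{512621 \frac{1}{283447 + 533122}} = \frac{1}{512621 \cdot \frac{1}{816569}} = \frac{\frac{1}{\frac{1}{816569}}}{512621} = \frac{1}{512621} \cdot 816569 = \frac{816569}{512621}$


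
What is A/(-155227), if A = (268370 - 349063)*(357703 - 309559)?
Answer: 228522576/9131 ≈ 25027.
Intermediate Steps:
A = -3884883792 (A = -80693*48144 = -3884883792)
A/(-155227) = -3884883792/(-155227) = -3884883792*(-1/155227) = 228522576/9131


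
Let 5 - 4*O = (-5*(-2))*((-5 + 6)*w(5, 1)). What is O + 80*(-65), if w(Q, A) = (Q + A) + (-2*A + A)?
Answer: -20845/4 ≈ -5211.3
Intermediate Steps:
w(Q, A) = Q (w(Q, A) = (A + Q) - A = Q)
O = -45/4 (O = 5/4 - (-5*(-2))*(-5 + 6)*5/4 = 5/4 - 5*1*5/2 = 5/4 - 5*5/2 = 5/4 - ¼*50 = 5/4 - 25/2 = -45/4 ≈ -11.250)
O + 80*(-65) = -45/4 + 80*(-65) = -45/4 - 5200 = -20845/4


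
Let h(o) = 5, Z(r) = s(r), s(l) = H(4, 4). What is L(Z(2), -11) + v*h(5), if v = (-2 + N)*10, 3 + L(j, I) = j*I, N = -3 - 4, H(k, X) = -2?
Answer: -431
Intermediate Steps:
s(l) = -2
Z(r) = -2
N = -7
L(j, I) = -3 + I*j (L(j, I) = -3 + j*I = -3 + I*j)
v = -90 (v = (-2 - 7)*10 = -9*10 = -90)
L(Z(2), -11) + v*h(5) = (-3 - 11*(-2)) - 90*5 = (-3 + 22) - 450 = 19 - 450 = -431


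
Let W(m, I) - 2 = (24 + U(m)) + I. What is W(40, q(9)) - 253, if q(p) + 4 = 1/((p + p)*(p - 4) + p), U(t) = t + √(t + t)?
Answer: -18908/99 + 4*√5 ≈ -182.05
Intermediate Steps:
U(t) = t + √2*√t (U(t) = t + √(2*t) = t + √2*√t)
q(p) = -4 + 1/(p + 2*p*(-4 + p)) (q(p) = -4 + 1/((p + p)*(p - 4) + p) = -4 + 1/((2*p)*(-4 + p) + p) = -4 + 1/(2*p*(-4 + p) + p) = -4 + 1/(p + 2*p*(-4 + p)))
W(m, I) = 26 + I + m + √2*√m (W(m, I) = 2 + ((24 + (m + √2*√m)) + I) = 2 + ((24 + m + √2*√m) + I) = 2 + (24 + I + m + √2*√m) = 26 + I + m + √2*√m)
W(40, q(9)) - 253 = (26 + (1 - 8*9² + 28*9)/(9*(-7 + 2*9)) + 40 + √2*√40) - 253 = (26 + (1 - 8*81 + 252)/(9*(-7 + 18)) + 40 + √2*(2*√10)) - 253 = (26 + (⅑)*(1 - 648 + 252)/11 + 40 + 4*√5) - 253 = (26 + (⅑)*(1/11)*(-395) + 40 + 4*√5) - 253 = (26 - 395/99 + 40 + 4*√5) - 253 = (6139/99 + 4*√5) - 253 = -18908/99 + 4*√5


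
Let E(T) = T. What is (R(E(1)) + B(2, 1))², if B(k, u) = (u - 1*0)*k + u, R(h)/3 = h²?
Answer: 36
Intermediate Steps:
R(h) = 3*h²
B(k, u) = u + k*u (B(k, u) = (u + 0)*k + u = u*k + u = k*u + u = u + k*u)
(R(E(1)) + B(2, 1))² = (3*1² + 1*(1 + 2))² = (3*1 + 1*3)² = (3 + 3)² = 6² = 36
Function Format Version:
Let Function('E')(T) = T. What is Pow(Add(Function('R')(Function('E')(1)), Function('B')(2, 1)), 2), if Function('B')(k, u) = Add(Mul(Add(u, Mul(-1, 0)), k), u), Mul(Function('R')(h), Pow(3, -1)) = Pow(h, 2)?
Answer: 36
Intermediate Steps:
Function('R')(h) = Mul(3, Pow(h, 2))
Function('B')(k, u) = Add(u, Mul(k, u)) (Function('B')(k, u) = Add(Mul(Add(u, 0), k), u) = Add(Mul(u, k), u) = Add(Mul(k, u), u) = Add(u, Mul(k, u)))
Pow(Add(Function('R')(Function('E')(1)), Function('B')(2, 1)), 2) = Pow(Add(Mul(3, Pow(1, 2)), Mul(1, Add(1, 2))), 2) = Pow(Add(Mul(3, 1), Mul(1, 3)), 2) = Pow(Add(3, 3), 2) = Pow(6, 2) = 36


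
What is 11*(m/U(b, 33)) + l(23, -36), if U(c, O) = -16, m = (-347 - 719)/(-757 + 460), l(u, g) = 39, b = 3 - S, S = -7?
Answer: 7891/216 ≈ 36.532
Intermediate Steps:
b = 10 (b = 3 - 1*(-7) = 3 + 7 = 10)
m = 1066/297 (m = -1066/(-297) = -1066*(-1/297) = 1066/297 ≈ 3.5892)
11*(m/U(b, 33)) + l(23, -36) = 11*((1066/297)/(-16)) + 39 = 11*((1066/297)*(-1/16)) + 39 = 11*(-533/2376) + 39 = -533/216 + 39 = 7891/216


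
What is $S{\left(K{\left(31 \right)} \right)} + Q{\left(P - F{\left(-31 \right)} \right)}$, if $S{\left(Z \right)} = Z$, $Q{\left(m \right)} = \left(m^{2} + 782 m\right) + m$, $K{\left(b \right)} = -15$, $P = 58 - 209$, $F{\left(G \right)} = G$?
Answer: $-79575$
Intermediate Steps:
$P = -151$ ($P = 58 - 209 = -151$)
$Q{\left(m \right)} = m^{2} + 783 m$
$S{\left(K{\left(31 \right)} \right)} + Q{\left(P - F{\left(-31 \right)} \right)} = -15 + \left(-151 - -31\right) \left(783 - 120\right) = -15 + \left(-151 + 31\right) \left(783 + \left(-151 + 31\right)\right) = -15 - 120 \left(783 - 120\right) = -15 - 79560 = -79575$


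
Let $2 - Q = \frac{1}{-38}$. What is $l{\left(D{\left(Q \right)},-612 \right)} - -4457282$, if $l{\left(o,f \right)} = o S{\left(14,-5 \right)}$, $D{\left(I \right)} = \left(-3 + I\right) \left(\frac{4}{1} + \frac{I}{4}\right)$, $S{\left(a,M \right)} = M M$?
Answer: $\frac{25744627207}{5776} \approx 4.4572 \cdot 10^{6}$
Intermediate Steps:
$Q = \frac{77}{38}$ ($Q = 2 - \frac{1}{-38} = 2 - - \frac{1}{38} = 2 + \frac{1}{38} = \frac{77}{38} \approx 2.0263$)
$S{\left(a,M \right)} = M^{2}$
$D{\left(I \right)} = \left(-3 + I\right) \left(4 + \frac{I}{4}\right)$ ($D{\left(I \right)} = \left(-3 + I\right) \left(4 \cdot 1 + I \frac{1}{4}\right) = \left(-3 + I\right) \left(4 + \frac{I}{4}\right)$)
$l{\left(o,f \right)} = 25 o$ ($l{\left(o,f \right)} = o \left(-5\right)^{2} = o 25 = 25 o$)
$l{\left(D{\left(Q \right)},-612 \right)} - -4457282 = 25 \left(-12 + \frac{\left(\frac{77}{38}\right)^{2}}{4} + \frac{13}{4} \cdot \frac{77}{38}\right) - -4457282 = 25 \left(-12 + \frac{1}{4} \cdot \frac{5929}{1444} + \frac{1001}{152}\right) + 4457282 = 25 \left(-12 + \frac{5929}{5776} + \frac{1001}{152}\right) + 4457282 = 25 \left(- \frac{25345}{5776}\right) + 4457282 = - \frac{633625}{5776} + 4457282 = \frac{25744627207}{5776}$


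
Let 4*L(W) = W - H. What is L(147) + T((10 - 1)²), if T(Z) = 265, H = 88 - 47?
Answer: 583/2 ≈ 291.50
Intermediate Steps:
H = 41
L(W) = -41/4 + W/4 (L(W) = (W - 1*41)/4 = (W - 41)/4 = (-41 + W)/4 = -41/4 + W/4)
L(147) + T((10 - 1)²) = (-41/4 + (¼)*147) + 265 = (-41/4 + 147/4) + 265 = 53/2 + 265 = 583/2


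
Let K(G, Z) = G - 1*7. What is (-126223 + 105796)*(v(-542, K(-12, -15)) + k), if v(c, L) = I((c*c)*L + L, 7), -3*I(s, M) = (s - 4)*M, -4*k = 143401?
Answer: -1061202321201/4 ≈ -2.6530e+11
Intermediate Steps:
k = -143401/4 (k = -¼*143401 = -143401/4 ≈ -35850.)
I(s, M) = -M*(-4 + s)/3 (I(s, M) = -(s - 4)*M/3 = -(-4 + s)*M/3 = -M*(-4 + s)/3)
K(G, Z) = -7 + G (K(G, Z) = G - 7 = -7 + G)
v(c, L) = 28/3 - 7*L/3 - 7*L*c²/3 (v(c, L) = (⅓)*7*(4 - ((c*c)*L + L)) = (⅓)*7*(4 - (c²*L + L)) = (⅓)*7*(4 - (L*c² + L)) = (⅓)*7*(4 - (L + L*c²)) = (⅓)*7*(4 + (-L - L*c²)) = (⅓)*7*(4 - L - L*c²) = 28/3 - 7*L/3 - 7*L*c²/3)
(-126223 + 105796)*(v(-542, K(-12, -15)) + k) = (-126223 + 105796)*((28/3 - 7*(-7 - 12)*(1 + (-542)²)/3) - 143401/4) = -20427*((28/3 - 7/3*(-19)*(1 + 293764)) - 143401/4) = -20427*((28/3 - 7/3*(-19)*293765) - 143401/4) = -20427*((28/3 + 39070745/3) - 143401/4) = -20427*(13023591 - 143401/4) = -20427*51950963/4 = -1061202321201/4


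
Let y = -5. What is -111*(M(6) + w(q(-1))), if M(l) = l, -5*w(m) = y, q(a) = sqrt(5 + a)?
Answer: -777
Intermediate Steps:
w(m) = 1 (w(m) = -1/5*(-5) = 1)
-111*(M(6) + w(q(-1))) = -111*(6 + 1) = -111*7 = -777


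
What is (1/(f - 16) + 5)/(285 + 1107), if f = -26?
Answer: 209/58464 ≈ 0.0035748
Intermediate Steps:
(1/(f - 16) + 5)/(285 + 1107) = (1/(-26 - 16) + 5)/(285 + 1107) = (1/(-42) + 5)/1392 = (-1/42 + 5)*(1/1392) = (209/42)*(1/1392) = 209/58464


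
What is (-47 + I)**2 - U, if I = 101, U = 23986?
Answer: -21070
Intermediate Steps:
(-47 + I)**2 - U = (-47 + 101)**2 - 1*23986 = 54**2 - 23986 = 2916 - 23986 = -21070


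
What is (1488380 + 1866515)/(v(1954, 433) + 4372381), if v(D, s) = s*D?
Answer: 3354895/5218463 ≈ 0.64289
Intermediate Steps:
v(D, s) = D*s
(1488380 + 1866515)/(v(1954, 433) + 4372381) = (1488380 + 1866515)/(1954*433 + 4372381) = 3354895/(846082 + 4372381) = 3354895/5218463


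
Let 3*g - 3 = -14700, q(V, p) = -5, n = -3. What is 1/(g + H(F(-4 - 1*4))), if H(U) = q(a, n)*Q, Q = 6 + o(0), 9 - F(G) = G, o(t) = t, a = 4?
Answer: -1/4929 ≈ -0.00020288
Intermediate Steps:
F(G) = 9 - G
g = -4899 (g = 1 + (1/3)*(-14700) = 1 - 4900 = -4899)
Q = 6 (Q = 6 + 0 = 6)
H(U) = -30 (H(U) = -5*6 = -30)
1/(g + H(F(-4 - 1*4))) = 1/(-4899 - 30) = 1/(-4929) = -1/4929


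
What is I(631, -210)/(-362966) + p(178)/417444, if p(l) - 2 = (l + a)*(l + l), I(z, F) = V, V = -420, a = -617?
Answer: -4712477161/12626498242 ≈ -0.37322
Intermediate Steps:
I(z, F) = -420
p(l) = 2 + 2*l*(-617 + l) (p(l) = 2 + (l - 617)*(l + l) = 2 + (-617 + l)*(2*l) = 2 + 2*l*(-617 + l))
I(631, -210)/(-362966) + p(178)/417444 = -420/(-362966) + (2 - 1234*178 + 2*178²)/417444 = -420*(-1/362966) + (2 - 219652 + 2*31684)*(1/417444) = 210/181483 + (2 - 219652 + 63368)*(1/417444) = 210/181483 - 156282*1/417444 = 210/181483 - 26047/69574 = -4712477161/12626498242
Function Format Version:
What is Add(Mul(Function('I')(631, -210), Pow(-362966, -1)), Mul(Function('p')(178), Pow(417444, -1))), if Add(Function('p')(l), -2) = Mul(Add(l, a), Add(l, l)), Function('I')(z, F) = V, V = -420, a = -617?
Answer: Rational(-4712477161, 12626498242) ≈ -0.37322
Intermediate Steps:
Function('I')(z, F) = -420
Function('p')(l) = Add(2, Mul(2, l, Add(-617, l))) (Function('p')(l) = Add(2, Mul(Add(l, -617), Add(l, l))) = Add(2, Mul(Add(-617, l), Mul(2, l))) = Add(2, Mul(2, l, Add(-617, l))))
Add(Mul(Function('I')(631, -210), Pow(-362966, -1)), Mul(Function('p')(178), Pow(417444, -1))) = Add(Mul(-420, Pow(-362966, -1)), Mul(Add(2, Mul(-1234, 178), Mul(2, Pow(178, 2))), Pow(417444, -1))) = Add(Mul(-420, Rational(-1, 362966)), Mul(Add(2, -219652, Mul(2, 31684)), Rational(1, 417444))) = Add(Rational(210, 181483), Mul(Add(2, -219652, 63368), Rational(1, 417444))) = Add(Rational(210, 181483), Mul(-156282, Rational(1, 417444))) = Add(Rational(210, 181483), Rational(-26047, 69574)) = Rational(-4712477161, 12626498242)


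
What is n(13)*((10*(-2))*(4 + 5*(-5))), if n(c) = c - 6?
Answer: 2940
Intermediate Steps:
n(c) = -6 + c
n(13)*((10*(-2))*(4 + 5*(-5))) = (-6 + 13)*((10*(-2))*(4 + 5*(-5))) = 7*(-20*(4 - 25)) = 7*(-20*(-21)) = 7*420 = 2940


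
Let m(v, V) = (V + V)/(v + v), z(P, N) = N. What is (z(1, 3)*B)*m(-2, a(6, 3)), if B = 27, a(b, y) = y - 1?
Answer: -81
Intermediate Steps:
a(b, y) = -1 + y
m(v, V) = V/v (m(v, V) = (2*V)/((2*v)) = (2*V)*(1/(2*v)) = V/v)
(z(1, 3)*B)*m(-2, a(6, 3)) = (3*27)*((-1 + 3)/(-2)) = 81*(2*(-1/2)) = 81*(-1) = -81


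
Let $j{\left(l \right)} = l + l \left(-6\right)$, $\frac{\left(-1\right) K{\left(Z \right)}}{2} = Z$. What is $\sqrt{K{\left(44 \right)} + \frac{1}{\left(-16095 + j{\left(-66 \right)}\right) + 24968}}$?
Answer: $\frac{i \sqrt{7453169189}}{9203} \approx 9.3808 i$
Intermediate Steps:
$K{\left(Z \right)} = - 2 Z$
$j{\left(l \right)} = - 5 l$ ($j{\left(l \right)} = l - 6 l = - 5 l$)
$\sqrt{K{\left(44 \right)} + \frac{1}{\left(-16095 + j{\left(-66 \right)}\right) + 24968}} = \sqrt{\left(-2\right) 44 + \frac{1}{\left(-16095 - -330\right) + 24968}} = \sqrt{-88 + \frac{1}{\left(-16095 + 330\right) + 24968}} = \sqrt{-88 + \frac{1}{-15765 + 24968}} = \sqrt{-88 + \frac{1}{9203}} = \sqrt{- \frac{809863}{9203}} = \frac{i \sqrt{7453169189}}{9203}$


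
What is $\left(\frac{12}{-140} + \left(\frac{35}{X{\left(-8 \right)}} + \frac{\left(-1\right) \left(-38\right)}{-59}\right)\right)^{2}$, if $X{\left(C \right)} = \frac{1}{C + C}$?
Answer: $\frac{1340748620649}{4264225} \approx 3.1442 \cdot 10^{5}$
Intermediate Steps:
$X{\left(C \right)} = \frac{1}{2 C}$
$\left(\frac{12}{-140} + \left(\frac{35}{X{\left(-8 \right)}} + \frac{\left(-1\right) \left(-38\right)}{-59}\right)\right)^{2} = \left(\frac{12}{-140} + \left(\frac{35}{\frac{1}{2} \frac{1}{-8}} + \frac{\left(-1\right) \left(-38\right)}{-59}\right)\right)^{2} = \left(12 \left(- \frac{1}{140}\right) + \left(\frac{35}{\frac{1}{2} \left(- \frac{1}{8}\right)} + 38 \left(- \frac{1}{59}\right)\right)\right)^{2} = \left(- \frac{3}{35} + \left(\frac{35}{- \frac{1}{16}} - \frac{38}{59}\right)\right)^{2} = \left(- \frac{3}{35} + \left(35 \left(-16\right) - \frac{38}{59}\right)\right)^{2} = \left(- \frac{3}{35} - \frac{33078}{59}\right)^{2} = \left(- \frac{1157907}{2065}\right)^{2} = \frac{1340748620649}{4264225}$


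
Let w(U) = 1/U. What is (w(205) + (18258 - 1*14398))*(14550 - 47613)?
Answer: -26162784963/205 ≈ -1.2762e+8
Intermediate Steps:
(w(205) + (18258 - 1*14398))*(14550 - 47613) = (1/205 + (18258 - 1*14398))*(14550 - 47613) = (1/205 + (18258 - 14398))*(-33063) = (1/205 + 3860)*(-33063) = (791301/205)*(-33063) = -26162784963/205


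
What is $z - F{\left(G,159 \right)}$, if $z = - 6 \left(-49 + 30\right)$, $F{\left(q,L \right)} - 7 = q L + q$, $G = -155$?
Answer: $24907$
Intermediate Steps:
$F{\left(q,L \right)} = 7 + q + L q$ ($F{\left(q,L \right)} = 7 + \left(q L + q\right) = 7 + \left(L q + q\right) = 7 + \left(q + L q\right) = 7 + q + L q$)
$z = 114$ ($z = \left(-6\right) \left(-19\right) = 114$)
$z - F{\left(G,159 \right)} = 114 - \left(7 - 155 + 159 \left(-155\right)\right) = 114 - \left(7 - 155 - 24645\right) = 114 - -24793 = 114 + 24793 = 24907$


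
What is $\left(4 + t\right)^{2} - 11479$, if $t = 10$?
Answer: $-11283$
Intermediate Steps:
$\left(4 + t\right)^{2} - 11479 = \left(4 + 10\right)^{2} - 11479 = 14^{2} - 11479 = 196 - 11479 = -11283$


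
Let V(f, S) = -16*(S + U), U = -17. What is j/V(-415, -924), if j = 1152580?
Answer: 288145/3764 ≈ 76.553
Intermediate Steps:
V(f, S) = 272 - 16*S (V(f, S) = -16*(S - 17) = -16*(-17 + S) = 272 - 16*S)
j/V(-415, -924) = 1152580/(272 - 16*(-924)) = 1152580/(272 + 14784) = 1152580/15056 = 1152580*(1/15056) = 288145/3764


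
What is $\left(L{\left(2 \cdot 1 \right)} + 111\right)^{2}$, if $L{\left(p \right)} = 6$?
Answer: $13689$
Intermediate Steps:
$\left(L{\left(2 \cdot 1 \right)} + 111\right)^{2} = \left(6 + 111\right)^{2} = 117^{2} = 13689$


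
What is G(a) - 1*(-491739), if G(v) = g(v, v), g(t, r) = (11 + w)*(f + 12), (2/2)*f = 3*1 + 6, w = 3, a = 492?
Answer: 492033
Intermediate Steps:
f = 9 (f = 3*1 + 6 = 3 + 6 = 9)
g(t, r) = 294 (g(t, r) = (11 + 3)*(9 + 12) = 14*21 = 294)
G(v) = 294
G(a) - 1*(-491739) = 294 - 1*(-491739) = 294 + 491739 = 492033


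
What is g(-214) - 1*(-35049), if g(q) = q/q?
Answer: 35050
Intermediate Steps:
g(q) = 1
g(-214) - 1*(-35049) = 1 - 1*(-35049) = 1 + 35049 = 35050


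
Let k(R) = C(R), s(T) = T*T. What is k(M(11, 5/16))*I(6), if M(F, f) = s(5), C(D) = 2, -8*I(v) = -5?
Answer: 5/4 ≈ 1.2500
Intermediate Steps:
I(v) = 5/8 (I(v) = -⅛*(-5) = 5/8)
s(T) = T²
M(F, f) = 25 (M(F, f) = 5² = 25)
k(R) = 2
k(M(11, 5/16))*I(6) = 2*(5/8) = 5/4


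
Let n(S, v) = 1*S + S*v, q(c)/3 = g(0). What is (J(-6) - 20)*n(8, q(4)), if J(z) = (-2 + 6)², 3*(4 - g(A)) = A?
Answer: -416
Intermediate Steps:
g(A) = 4 - A/3
q(c) = 12 (q(c) = 3*(4 - ⅓*0) = 3*(4 + 0) = 3*4 = 12)
n(S, v) = S + S*v
J(z) = 16 (J(z) = 4² = 16)
(J(-6) - 20)*n(8, q(4)) = (16 - 20)*(8*(1 + 12)) = -32*13 = -4*104 = -416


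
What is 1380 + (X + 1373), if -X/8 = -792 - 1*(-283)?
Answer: 6825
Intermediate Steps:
X = 4072 (X = -8*(-792 - 1*(-283)) = -8*(-792 + 283) = -8*(-509) = 4072)
1380 + (X + 1373) = 1380 + (4072 + 1373) = 1380 + 5445 = 6825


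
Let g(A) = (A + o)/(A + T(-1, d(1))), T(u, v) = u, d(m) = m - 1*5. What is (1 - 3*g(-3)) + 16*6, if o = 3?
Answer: 97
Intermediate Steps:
d(m) = -5 + m (d(m) = m - 5 = -5 + m)
g(A) = (3 + A)/(-1 + A) (g(A) = (A + 3)/(A - 1) = (3 + A)/(-1 + A))
(1 - 3*g(-3)) + 16*6 = (1 - 3*(3 - 3)/(-1 - 3)) + 16*6 = (1 - 3*0/(-4)) + 96 = (1 - (-3)*0/4) + 96 = (1 - 3*0) + 96 = (1 + 0) + 96 = 1 + 96 = 97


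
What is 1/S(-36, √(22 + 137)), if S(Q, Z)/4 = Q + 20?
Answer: -1/64 ≈ -0.015625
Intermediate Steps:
S(Q, Z) = 80 + 4*Q (S(Q, Z) = 4*(Q + 20) = 4*(20 + Q) = 80 + 4*Q)
1/S(-36, √(22 + 137)) = 1/(80 + 4*(-36)) = 1/(80 - 144) = 1/(-64) = -1/64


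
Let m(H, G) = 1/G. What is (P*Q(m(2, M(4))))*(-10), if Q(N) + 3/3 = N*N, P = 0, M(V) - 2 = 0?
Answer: 0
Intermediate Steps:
M(V) = 2 (M(V) = 2 + 0 = 2)
Q(N) = -1 + N² (Q(N) = -1 + N*N = -1 + N²)
(P*Q(m(2, M(4))))*(-10) = (0*(-1 + (1/2)²))*(-10) = (0*(-1 + (½)²))*(-10) = (0*(-1 + ¼))*(-10) = (0*(-¾))*(-10) = 0*(-10) = 0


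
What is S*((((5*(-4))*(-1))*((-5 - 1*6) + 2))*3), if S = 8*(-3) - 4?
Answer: 15120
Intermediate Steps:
S = -28 (S = -24 - 4 = -28)
S*((((5*(-4))*(-1))*((-5 - 1*6) + 2))*3) = -28*((5*(-4))*(-1))*((-5 - 1*6) + 2)*3 = -28*(-20*(-1))*((-5 - 6) + 2)*3 = -28*20*(-11 + 2)*3 = -28*20*(-9)*3 = -(-5040)*3 = -28*(-540) = 15120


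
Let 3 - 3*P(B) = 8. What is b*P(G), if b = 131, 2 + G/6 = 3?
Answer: -655/3 ≈ -218.33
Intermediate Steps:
G = 6 (G = -12 + 6*3 = -12 + 18 = 6)
P(B) = -5/3 (P(B) = 1 - 1/3*8 = 1 - 8/3 = -5/3)
b*P(G) = 131*(-5/3) = -655/3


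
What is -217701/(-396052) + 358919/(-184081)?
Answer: -102075970007/72905648212 ≈ -1.4001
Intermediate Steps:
-217701/(-396052) + 358919/(-184081) = -217701*(-1/396052) + 358919*(-1/184081) = 217701/396052 - 358919/184081 = -102075970007/72905648212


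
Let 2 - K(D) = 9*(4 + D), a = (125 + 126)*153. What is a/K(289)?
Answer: -2259/155 ≈ -14.574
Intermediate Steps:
a = 38403 (a = 251*153 = 38403)
K(D) = -34 - 9*D (K(D) = 2 - 9*(4 + D) = 2 - (36 + 9*D) = 2 + (-36 - 9*D) = -34 - 9*D)
a/K(289) = 38403/(-34 - 9*289) = 38403/(-34 - 2601) = 38403/(-2635) = 38403*(-1/2635) = -2259/155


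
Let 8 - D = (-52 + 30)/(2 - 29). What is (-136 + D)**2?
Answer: 12096484/729 ≈ 16593.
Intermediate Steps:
D = 194/27 (D = 8 - (-52 + 30)/(2 - 29) = 8 - (-22)/(-27) = 8 - (-22)*(-1)/27 = 8 - 1*22/27 = 8 - 22/27 = 194/27 ≈ 7.1852)
(-136 + D)**2 = (-136 + 194/27)**2 = (-3478/27)**2 = 12096484/729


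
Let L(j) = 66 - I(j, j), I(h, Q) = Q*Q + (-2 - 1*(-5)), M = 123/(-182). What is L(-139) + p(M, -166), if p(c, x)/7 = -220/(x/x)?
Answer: -20798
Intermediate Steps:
M = -123/182 (M = 123*(-1/182) = -123/182 ≈ -0.67582)
I(h, Q) = 3 + Q² (I(h, Q) = Q² + (-2 + 5) = Q² + 3 = 3 + Q²)
p(c, x) = -1540 (p(c, x) = 7*(-220/(x/x)) = 7*(-220/1) = 7*(-220*1) = 7*(-220) = -1540)
L(j) = 63 - j² (L(j) = 66 - (3 + j²) = 66 + (-3 - j²) = 63 - j²)
L(-139) + p(M, -166) = (63 - 1*(-139)²) - 1540 = (63 - 1*19321) - 1540 = (63 - 19321) - 1540 = -19258 - 1540 = -20798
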